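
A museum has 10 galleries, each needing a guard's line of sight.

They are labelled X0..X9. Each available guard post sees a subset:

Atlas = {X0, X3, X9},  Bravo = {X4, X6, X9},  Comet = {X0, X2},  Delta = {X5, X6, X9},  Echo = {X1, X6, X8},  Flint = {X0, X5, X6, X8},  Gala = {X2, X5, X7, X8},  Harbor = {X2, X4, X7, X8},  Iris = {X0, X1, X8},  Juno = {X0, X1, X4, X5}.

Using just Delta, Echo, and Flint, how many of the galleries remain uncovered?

4

Union of Delta, Echo, Flint = {X0, X1, X5, X6, X8, X9}.
Not covered: X2, X3, X4, X7 — 4 galleries.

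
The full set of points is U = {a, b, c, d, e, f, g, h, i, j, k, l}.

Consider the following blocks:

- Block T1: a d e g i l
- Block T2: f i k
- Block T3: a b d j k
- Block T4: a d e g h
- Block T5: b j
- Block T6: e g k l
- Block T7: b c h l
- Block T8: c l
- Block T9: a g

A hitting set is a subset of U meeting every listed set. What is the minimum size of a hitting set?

Take T = {a, j, k, l}. Each listed block contains at least one of these, so T is a hitting set of size 4.
The blocks T2, T5, T8, T9 are pairwise disjoint, so any hitting set needs a separate point for each — at least 4. Hence 4 is optimal.

4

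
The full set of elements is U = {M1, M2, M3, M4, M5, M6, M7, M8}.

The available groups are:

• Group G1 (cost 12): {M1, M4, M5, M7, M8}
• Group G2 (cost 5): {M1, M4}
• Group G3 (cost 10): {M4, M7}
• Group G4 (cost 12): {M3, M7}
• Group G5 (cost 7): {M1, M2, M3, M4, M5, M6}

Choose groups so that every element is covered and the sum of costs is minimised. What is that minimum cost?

19

G1, G5 together cover every element (G1 ∪ G5 = {M1, M2, M3, M4, M5, M6, M7, M8}); total cost 12 + 7 = 19.
No covering selection has total cost below 19.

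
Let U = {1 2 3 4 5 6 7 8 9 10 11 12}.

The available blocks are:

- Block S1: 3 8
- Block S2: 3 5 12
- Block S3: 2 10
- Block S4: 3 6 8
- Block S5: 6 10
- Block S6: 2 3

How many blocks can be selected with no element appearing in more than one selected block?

S2, S3 are pairwise disjoint (S2={3,5,12}; S3={2,10}).
Every remaining block overlaps one of these, and no 3 of the listed blocks are pairwise disjoint, so 2 is the maximum.

2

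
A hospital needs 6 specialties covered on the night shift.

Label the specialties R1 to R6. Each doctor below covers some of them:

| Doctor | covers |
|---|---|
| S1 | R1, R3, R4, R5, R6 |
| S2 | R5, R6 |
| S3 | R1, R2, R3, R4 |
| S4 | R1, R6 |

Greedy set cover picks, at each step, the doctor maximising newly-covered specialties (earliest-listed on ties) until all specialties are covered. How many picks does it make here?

Greedy: pick S1 (covers 5 new) → pick S3 (covers 1 new). Total picks: 2.

2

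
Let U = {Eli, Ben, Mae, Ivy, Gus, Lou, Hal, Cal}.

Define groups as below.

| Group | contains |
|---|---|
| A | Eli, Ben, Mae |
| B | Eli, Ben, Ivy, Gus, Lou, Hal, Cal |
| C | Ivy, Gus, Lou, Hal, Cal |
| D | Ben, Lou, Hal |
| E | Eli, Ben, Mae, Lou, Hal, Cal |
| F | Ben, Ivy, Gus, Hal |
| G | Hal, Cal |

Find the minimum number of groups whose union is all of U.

2

B and E together: B ∪ E = {Eli, Ben, Mae, Ivy, Gus, Lou, Hal, Cal} — every point is covered.
No single group has all 8 points (the largest, B, has 7), so 2 is optimal.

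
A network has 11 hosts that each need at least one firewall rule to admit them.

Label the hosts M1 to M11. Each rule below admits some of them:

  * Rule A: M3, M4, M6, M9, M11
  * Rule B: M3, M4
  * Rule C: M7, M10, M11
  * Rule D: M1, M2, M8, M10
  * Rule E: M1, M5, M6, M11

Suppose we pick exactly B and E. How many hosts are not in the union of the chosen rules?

5

Union of B, E = {M1, M3, M4, M5, M6, M11}.
Not covered: M2, M7, M8, M9, M10 — 5 hosts.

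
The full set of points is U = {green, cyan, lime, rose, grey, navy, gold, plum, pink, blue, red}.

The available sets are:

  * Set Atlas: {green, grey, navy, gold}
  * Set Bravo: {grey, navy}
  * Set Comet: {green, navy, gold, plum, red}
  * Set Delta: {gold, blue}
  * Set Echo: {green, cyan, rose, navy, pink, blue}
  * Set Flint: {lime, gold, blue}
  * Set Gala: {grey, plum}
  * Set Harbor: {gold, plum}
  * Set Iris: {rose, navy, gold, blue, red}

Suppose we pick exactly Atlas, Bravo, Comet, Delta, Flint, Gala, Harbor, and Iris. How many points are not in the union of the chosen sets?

2

Union of Atlas, Bravo, Comet, Delta, Flint, Gala, Harbor, Iris = {green, lime, rose, grey, navy, gold, plum, blue, red}.
Not covered: cyan, pink — 2 points.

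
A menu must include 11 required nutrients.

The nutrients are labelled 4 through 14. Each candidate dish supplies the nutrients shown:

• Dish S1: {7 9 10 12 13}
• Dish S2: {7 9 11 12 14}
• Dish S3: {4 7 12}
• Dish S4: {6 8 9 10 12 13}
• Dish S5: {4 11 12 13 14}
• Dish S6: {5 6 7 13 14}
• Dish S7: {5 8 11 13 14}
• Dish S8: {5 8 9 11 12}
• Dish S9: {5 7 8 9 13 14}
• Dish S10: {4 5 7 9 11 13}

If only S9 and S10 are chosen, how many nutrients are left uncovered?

3

Union of S9, S10 = {4, 5, 7, 8, 9, 11, 13, 14}.
Not covered: 6, 10, 12 — 3 nutrients.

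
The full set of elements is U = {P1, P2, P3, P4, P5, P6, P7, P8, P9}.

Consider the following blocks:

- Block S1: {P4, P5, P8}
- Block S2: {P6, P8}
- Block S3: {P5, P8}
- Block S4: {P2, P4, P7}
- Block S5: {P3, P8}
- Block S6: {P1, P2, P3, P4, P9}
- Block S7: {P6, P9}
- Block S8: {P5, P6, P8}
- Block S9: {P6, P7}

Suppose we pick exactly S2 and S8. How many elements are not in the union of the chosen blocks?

6

Union of S2, S8 = {P5, P6, P8}.
Not covered: P1, P2, P3, P4, P7, P9 — 6 elements.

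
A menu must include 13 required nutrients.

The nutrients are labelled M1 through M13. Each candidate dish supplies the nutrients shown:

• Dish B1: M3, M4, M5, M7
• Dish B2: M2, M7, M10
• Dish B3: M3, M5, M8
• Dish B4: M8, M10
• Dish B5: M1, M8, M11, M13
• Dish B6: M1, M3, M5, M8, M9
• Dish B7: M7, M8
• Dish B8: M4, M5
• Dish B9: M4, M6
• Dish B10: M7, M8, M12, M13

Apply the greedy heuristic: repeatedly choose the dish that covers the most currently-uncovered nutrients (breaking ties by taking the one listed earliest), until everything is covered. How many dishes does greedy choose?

Greedy: pick B6 (covers 5 new) → pick B2 (covers 3 new) → pick B5 (covers 2 new) → pick B9 (covers 2 new) → pick B10 (covers 1 new). Total picks: 5.

5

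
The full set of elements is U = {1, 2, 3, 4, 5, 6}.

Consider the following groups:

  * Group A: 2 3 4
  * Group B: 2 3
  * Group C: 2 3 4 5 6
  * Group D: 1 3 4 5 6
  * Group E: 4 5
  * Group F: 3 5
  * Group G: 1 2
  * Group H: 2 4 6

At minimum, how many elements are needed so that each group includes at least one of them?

2

T = {2, 5} meets every group (each contains at least one member of T), and |T| = 2.
The groups F, G are pairwise disjoint, so any hitting set needs a separate element for each — at least 2. Hence 2 is optimal.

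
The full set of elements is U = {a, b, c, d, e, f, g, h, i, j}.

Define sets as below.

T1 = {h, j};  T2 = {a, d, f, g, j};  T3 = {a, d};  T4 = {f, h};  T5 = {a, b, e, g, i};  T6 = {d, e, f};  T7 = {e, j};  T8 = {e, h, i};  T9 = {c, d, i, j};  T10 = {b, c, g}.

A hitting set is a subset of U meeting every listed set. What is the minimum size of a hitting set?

4

T = {d, g, h, j} meets every set (each contains at least one member of T), and |T| = 4.
The sets T3, T4, T7, T10 are pairwise disjoint, so any hitting set needs a separate element for each — at least 4. Hence 4 is optimal.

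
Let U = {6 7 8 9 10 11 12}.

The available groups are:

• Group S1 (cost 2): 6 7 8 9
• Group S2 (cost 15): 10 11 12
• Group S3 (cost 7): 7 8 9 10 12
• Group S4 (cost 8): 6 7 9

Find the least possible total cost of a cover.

17

S1, S2 together cover every point (S1 ∪ S2 = {6, 7, 8, 9, 10, 11, 12}); total cost 2 + 15 = 17.
The greedy pick S1, S3, S2 costs 24; no covering selection beats 17.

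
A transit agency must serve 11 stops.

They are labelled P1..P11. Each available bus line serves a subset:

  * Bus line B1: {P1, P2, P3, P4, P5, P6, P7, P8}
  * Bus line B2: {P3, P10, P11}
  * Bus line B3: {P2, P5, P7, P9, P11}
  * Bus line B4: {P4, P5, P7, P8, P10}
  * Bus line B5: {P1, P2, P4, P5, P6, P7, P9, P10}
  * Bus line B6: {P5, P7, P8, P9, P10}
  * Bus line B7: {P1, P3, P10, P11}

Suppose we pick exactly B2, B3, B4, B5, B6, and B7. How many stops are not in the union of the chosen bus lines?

0

Union of B2, B3, B4, B5, B6, B7 = {P1, P2, P3, P4, P5, P6, P7, P8, P9, P10, P11} — that's every stop, so 0 are uncovered.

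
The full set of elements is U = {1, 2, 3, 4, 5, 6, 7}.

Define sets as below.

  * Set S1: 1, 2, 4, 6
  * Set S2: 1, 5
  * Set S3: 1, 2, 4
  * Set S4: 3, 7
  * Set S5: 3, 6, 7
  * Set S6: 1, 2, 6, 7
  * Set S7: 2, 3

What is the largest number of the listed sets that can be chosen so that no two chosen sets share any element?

S2, S7 are pairwise disjoint (S2={1,5}; S7={2,3}).
Every remaining set overlaps one of these, and no 3 of the listed sets are pairwise disjoint, so 2 is the maximum.

2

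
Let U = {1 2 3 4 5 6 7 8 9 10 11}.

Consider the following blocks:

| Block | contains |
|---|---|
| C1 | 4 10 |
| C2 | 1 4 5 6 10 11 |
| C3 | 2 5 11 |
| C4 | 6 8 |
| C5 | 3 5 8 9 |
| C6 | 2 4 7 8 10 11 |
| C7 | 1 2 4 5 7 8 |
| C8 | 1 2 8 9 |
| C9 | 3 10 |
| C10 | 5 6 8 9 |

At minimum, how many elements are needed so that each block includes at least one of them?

The 3 elements {5, 8, 10} hit every block.
The blocks C3, C4, C9 are pairwise disjoint, so any hitting set needs a separate element for each — at least 3. Hence 3 is optimal.

3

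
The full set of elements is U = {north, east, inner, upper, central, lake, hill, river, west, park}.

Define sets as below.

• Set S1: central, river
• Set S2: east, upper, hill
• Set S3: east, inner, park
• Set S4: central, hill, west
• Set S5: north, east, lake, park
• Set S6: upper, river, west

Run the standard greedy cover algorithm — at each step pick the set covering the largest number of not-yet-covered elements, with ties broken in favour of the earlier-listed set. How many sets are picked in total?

Greedy: pick S5 (covers 4 new) → pick S4 (covers 3 new) → pick S6 (covers 2 new) → pick S3 (covers 1 new). Total picks: 4.

4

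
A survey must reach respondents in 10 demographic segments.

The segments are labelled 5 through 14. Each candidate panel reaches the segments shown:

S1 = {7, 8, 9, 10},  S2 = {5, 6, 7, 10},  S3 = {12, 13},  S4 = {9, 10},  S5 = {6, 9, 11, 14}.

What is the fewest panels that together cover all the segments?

S1 and S2 and S3 and S5 together: S1 ∪ S2 ∪ S3 ∪ S5 = {5, 6, 7, 8, 9, 10, 11, 12, 13, 14} — every segment is covered.
No 3 of the 5 panels cover everything (all 10 combinations miss at least one segment), so 4 is optimal.

4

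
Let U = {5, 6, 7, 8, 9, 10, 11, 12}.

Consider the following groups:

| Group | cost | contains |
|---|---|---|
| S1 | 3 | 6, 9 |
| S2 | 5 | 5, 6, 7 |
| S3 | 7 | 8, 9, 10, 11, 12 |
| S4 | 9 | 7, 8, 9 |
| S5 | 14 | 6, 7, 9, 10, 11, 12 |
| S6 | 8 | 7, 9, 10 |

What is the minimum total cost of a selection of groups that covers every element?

12

S2, S3 together cover every element (S2 ∪ S3 = {5, 6, 7, 8, 9, 10, 11, 12}); total cost 5 + 7 = 12.
No covering selection has total cost below 12.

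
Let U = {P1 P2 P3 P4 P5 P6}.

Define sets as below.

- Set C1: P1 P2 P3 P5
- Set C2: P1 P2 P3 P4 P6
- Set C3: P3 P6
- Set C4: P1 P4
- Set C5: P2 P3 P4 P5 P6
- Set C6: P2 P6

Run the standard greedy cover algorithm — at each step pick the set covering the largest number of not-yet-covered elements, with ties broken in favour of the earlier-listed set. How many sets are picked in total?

2

Greedy: pick C2 (covers 5 new) → pick C1 (covers 1 new). Total picks: 2.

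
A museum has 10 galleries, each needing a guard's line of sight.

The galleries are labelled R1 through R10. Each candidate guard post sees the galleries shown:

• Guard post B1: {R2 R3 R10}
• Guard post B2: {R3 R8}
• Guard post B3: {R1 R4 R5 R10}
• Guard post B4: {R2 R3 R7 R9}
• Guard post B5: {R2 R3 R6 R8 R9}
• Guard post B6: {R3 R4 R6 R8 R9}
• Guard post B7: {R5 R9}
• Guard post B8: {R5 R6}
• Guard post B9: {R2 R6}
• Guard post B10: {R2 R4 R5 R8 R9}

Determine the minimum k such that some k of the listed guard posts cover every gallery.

Take {B3, B4, B6}. Their union is {R1, R2, R3, R4, R5, R6, R7, R8, R9, R10}, which is all 10 galleries.
Only B3 contains R1, so B3 is forced; the remaining 6 galleries need at least 2 more guard posts (each remaining guard post adds at most 5) — so at least 3 guard posts are needed, and 3 is optimal.

3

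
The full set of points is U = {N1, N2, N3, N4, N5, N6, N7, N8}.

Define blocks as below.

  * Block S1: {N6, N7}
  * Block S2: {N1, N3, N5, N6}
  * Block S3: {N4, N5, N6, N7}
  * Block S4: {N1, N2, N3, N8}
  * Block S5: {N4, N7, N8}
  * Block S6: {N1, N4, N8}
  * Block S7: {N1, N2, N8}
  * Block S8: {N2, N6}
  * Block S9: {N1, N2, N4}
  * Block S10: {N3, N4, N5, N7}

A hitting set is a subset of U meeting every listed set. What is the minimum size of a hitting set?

H = {N1, N6, N7} meets every block (each contains at least one member of H), and |H| = 3.
No choice of 2 points meets every block, so 3 is the minimum.

3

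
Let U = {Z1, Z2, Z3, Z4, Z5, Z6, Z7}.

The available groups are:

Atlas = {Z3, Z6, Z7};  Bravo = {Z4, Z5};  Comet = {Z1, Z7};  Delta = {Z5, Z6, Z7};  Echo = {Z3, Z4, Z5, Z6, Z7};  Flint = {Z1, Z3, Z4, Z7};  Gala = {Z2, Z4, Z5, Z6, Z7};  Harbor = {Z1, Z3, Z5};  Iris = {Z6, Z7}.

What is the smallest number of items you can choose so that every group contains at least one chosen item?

H = {Z5, Z7} meets every group (each contains at least one member of H), and |H| = 2.
The groups Harbor, Iris are pairwise disjoint, so any hitting set needs a separate item for each — at least 2. Hence 2 is optimal.

2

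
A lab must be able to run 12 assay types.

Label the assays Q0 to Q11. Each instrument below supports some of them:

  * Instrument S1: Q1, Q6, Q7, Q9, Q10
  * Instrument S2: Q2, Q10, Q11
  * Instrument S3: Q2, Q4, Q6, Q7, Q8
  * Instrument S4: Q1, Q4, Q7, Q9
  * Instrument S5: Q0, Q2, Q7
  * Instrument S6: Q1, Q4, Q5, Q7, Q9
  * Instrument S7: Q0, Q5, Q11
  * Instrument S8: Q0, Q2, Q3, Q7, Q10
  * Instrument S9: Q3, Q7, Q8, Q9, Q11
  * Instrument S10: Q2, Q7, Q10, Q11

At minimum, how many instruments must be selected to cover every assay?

Take {S1, S3, S7, S8}. Their union is {Q0, Q1, Q2, Q3, Q4, Q5, Q6, Q7, Q8, Q9, Q10, Q11}, which is all 12 assays.
No 3 of the 10 instruments cover everything (all 120 combinations miss at least one assay), so 4 is optimal.

4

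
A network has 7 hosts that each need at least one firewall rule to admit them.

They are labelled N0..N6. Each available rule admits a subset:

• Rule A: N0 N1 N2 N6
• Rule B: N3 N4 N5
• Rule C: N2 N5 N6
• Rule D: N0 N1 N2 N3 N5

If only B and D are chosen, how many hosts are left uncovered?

1

Union of B, D = {N0, N1, N2, N3, N4, N5}.
Not covered: N6 — 1 host.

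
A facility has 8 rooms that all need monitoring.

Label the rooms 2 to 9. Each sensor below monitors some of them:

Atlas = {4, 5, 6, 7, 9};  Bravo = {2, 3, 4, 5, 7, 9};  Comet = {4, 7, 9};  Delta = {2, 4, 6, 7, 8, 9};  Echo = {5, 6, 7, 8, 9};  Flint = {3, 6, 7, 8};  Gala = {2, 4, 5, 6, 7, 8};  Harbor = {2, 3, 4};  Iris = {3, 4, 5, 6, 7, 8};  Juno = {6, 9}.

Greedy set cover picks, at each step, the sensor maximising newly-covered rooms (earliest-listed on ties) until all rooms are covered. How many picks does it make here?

2

Greedy: pick Bravo (covers 6 new) → pick Delta (covers 2 new). Total picks: 2.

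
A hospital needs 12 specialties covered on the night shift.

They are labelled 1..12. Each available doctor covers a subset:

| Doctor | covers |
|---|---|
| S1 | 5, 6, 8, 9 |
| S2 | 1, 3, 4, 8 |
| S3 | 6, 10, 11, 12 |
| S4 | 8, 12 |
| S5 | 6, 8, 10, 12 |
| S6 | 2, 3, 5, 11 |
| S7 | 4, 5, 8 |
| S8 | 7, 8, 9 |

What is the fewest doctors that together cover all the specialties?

S2 and S5 and S6 and S8 together: S2 ∪ S5 ∪ S6 ∪ S8 = {1, 2, 3, 4, 5, 6, 7, 8, 9, 10, 11, 12} — every specialty is covered.
Only S8 contains 7, so S8 is forced; the remaining 9 specialties need at least 3 more doctors (each remaining doctor adds at most 4) — so at least 4 doctors are needed, and 4 is optimal.

4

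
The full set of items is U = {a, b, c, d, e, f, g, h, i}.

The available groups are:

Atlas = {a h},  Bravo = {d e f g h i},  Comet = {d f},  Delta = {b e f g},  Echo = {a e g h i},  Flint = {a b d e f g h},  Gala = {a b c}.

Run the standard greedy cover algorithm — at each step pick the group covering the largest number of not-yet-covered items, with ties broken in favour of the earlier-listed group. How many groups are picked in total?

Greedy: pick Flint (covers 7 new) → pick Bravo (covers 1 new) → pick Gala (covers 1 new). Total picks: 3.
(The true minimum cover uses only 2 groups, so greedy is not optimal here.)

3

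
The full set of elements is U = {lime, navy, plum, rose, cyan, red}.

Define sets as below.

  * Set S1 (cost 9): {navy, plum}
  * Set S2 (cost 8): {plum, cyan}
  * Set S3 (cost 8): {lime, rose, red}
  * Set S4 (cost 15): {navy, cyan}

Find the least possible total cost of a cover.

S1, S2, S3 together cover every element (S1 ∪ S2 ∪ S3 = {lime, navy, plum, rose, cyan, red}); total cost 9 + 8 + 8 = 25.
No covering selection has total cost below 25.

25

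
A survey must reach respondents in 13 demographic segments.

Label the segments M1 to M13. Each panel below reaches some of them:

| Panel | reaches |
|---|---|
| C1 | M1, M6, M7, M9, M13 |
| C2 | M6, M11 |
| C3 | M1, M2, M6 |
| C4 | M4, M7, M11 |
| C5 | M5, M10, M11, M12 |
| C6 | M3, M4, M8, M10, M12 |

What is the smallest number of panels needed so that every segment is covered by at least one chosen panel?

4

Take {C1, C3, C5, C6}. Their union is {M1, M2, M3, M4, M5, M6, M7, M8, M9, M10, M11, M12, M13}, which is all 13 segments.
No 3 of the 6 panels cover everything (all 20 combinations miss at least one segment), so 4 is optimal.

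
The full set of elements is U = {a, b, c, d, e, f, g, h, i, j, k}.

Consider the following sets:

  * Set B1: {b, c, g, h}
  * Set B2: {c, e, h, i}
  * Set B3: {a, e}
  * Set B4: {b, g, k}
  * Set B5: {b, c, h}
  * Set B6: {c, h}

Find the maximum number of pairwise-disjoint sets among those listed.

B3, B4, B6 are pairwise disjoint (B3={a,e}; B4={b,g,k}; B6={c,h}).
Every remaining set overlaps one of these, and no 4 of the listed sets are pairwise disjoint, so 3 is the maximum.

3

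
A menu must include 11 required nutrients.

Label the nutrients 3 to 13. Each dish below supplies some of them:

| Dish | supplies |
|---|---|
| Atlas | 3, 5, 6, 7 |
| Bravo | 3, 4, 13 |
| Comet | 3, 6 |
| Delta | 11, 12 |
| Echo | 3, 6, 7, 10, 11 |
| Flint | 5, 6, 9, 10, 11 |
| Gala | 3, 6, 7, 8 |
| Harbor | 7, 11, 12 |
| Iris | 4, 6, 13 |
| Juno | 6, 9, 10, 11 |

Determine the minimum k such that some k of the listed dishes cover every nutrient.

Flint and Gala and Harbor and Iris together: Flint ∪ Gala ∪ Harbor ∪ Iris = {3, 4, 5, 6, 7, 8, 9, 10, 11, 12, 13} — every nutrient is covered.
No 3 of the 10 dishes cover everything (all 120 combinations miss at least one nutrient), so 4 is optimal.

4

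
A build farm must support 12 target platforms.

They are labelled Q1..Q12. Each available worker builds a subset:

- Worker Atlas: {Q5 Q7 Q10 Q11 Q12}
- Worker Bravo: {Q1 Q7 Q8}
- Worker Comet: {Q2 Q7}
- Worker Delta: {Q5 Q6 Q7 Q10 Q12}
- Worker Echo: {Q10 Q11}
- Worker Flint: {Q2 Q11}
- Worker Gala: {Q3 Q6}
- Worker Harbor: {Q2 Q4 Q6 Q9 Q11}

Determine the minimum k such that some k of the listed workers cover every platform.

4

Take {Atlas, Bravo, Gala, Harbor}. Their union is {Q1, Q2, Q3, Q4, Q5, Q6, Q7, Q8, Q9, Q10, Q11, Q12}, which is all 12 platforms.
No 3 of the 8 workers cover everything (all 56 combinations miss at least one platform), so 4 is optimal.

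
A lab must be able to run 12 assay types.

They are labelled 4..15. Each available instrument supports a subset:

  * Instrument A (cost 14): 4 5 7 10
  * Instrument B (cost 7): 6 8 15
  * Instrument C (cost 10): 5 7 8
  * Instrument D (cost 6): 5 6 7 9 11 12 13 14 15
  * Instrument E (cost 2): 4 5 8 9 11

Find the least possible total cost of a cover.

22

A, D, E together cover every assay (A ∪ D ∪ E = {4, 5, 6, 7, 8, 9, 10, 11, 12, 13, 14, 15}); total cost 14 + 6 + 2 = 22.
No covering selection has total cost below 22.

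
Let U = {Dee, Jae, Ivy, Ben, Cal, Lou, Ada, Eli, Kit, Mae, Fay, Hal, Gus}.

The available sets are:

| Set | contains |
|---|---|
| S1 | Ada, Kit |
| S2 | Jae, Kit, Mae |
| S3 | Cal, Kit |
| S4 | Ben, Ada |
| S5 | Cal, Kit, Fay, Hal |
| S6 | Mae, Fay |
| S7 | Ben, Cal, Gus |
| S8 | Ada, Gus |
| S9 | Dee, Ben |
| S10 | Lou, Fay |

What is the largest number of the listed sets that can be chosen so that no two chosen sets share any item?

S2, S8, S9, S10 are pairwise disjoint (S2={Jae,Kit,Mae}; S8={Ada,Gus}; S9={Dee,Ben}; S10={Lou,Fay}).
Every remaining set overlaps one of these, and no 5 of the listed sets are pairwise disjoint, so 4 is the maximum.

4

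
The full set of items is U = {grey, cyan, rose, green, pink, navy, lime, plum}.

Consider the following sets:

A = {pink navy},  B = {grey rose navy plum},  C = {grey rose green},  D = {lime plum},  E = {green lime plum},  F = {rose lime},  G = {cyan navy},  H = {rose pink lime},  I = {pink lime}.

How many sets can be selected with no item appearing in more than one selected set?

C, G, I are pairwise disjoint (C={grey,rose,green}; G={cyan,navy}; I={pink,lime}).
Every remaining set overlaps one of these, and no 4 of the listed sets are pairwise disjoint, so 3 is the maximum.

3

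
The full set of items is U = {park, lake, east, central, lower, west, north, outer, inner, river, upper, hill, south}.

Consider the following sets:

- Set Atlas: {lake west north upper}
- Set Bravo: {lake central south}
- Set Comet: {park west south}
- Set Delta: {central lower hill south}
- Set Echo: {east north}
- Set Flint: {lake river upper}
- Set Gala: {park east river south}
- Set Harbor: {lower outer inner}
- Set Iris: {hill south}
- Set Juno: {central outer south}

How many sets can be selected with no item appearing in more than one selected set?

4

Comet, Echo, Flint, Harbor are pairwise disjoint (Comet={park,west,south}; Echo={east,north}; Flint={lake,river,upper}; Harbor={lower,outer,inner}).
Every remaining set overlaps one of these, and no 5 of the listed sets are pairwise disjoint, so 4 is the maximum.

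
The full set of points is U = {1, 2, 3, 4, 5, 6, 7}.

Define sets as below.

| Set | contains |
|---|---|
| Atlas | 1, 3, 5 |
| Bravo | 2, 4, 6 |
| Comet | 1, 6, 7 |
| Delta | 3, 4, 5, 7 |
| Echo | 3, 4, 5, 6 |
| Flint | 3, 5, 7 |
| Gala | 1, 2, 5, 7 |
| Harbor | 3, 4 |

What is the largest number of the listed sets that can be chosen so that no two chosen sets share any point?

2

Comet, Harbor are pairwise disjoint (Comet={1,6,7}; Harbor={3,4}).
Every remaining set overlaps one of these, and no 3 of the listed sets are pairwise disjoint, so 2 is the maximum.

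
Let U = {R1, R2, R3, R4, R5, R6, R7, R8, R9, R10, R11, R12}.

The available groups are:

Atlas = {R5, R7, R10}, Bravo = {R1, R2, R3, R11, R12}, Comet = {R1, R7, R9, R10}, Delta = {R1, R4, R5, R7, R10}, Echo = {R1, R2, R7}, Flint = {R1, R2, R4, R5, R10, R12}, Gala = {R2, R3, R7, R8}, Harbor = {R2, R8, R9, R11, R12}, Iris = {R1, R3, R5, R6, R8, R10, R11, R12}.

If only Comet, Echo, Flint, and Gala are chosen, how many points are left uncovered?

2

Union of Comet, Echo, Flint, Gala = {R1, R2, R3, R4, R5, R7, R8, R9, R10, R12}.
Not covered: R6, R11 — 2 points.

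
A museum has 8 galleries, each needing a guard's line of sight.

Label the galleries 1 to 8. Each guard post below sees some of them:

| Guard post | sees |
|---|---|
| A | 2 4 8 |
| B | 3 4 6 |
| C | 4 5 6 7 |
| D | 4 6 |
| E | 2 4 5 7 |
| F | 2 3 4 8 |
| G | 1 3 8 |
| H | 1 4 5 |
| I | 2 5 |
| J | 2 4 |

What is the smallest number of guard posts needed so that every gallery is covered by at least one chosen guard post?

Take {C, G, J}. Their union is {1, 2, 3, 4, 5, 6, 7, 8}, which is all 8 galleries.
No 2 of the 10 guard posts cover everything (all 45 combinations miss at least one gallery), so 3 is optimal.

3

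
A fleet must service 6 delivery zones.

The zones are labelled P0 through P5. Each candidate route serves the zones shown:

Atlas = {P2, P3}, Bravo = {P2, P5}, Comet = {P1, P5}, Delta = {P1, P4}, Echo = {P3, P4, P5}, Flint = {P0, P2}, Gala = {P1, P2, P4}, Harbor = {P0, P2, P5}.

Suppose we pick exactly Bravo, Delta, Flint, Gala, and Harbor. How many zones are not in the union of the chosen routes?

1

Union of Bravo, Delta, Flint, Gala, Harbor = {P0, P1, P2, P4, P5}.
Not covered: P3 — 1 zone.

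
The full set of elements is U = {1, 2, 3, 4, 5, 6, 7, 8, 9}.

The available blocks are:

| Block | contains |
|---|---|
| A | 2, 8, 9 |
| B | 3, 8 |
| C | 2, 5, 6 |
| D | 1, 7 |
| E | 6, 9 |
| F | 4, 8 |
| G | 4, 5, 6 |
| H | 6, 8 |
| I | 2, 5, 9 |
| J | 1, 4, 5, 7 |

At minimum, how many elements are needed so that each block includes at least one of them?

4

T = {2, 6, 7, 8} meets every block (each contains at least one member of T), and |T| = 4.
No choice of 3 elements meets every block, so 4 is the minimum.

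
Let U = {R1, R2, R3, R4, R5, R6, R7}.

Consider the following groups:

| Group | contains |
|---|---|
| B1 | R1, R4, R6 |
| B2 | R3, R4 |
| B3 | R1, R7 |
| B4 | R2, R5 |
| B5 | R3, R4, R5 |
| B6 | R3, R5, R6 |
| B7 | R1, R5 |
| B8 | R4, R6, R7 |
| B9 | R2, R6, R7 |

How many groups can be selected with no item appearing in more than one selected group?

B2, B7, B9 are pairwise disjoint (B2={R3,R4}; B7={R1,R5}; B9={R2,R6,R7}).
Every remaining group overlaps one of these, and no 4 of the listed groups are pairwise disjoint, so 3 is the maximum.

3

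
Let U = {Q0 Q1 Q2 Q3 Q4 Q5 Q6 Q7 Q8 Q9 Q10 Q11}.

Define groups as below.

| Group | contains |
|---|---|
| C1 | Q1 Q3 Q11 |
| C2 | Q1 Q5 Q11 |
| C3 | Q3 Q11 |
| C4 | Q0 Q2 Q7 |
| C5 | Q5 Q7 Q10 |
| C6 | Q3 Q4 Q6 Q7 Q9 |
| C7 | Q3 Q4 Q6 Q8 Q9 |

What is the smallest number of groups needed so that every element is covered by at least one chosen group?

C2 and C4 and C5 and C7 together: C2 ∪ C4 ∪ C5 ∪ C7 = {Q0, Q1, Q2, Q3, Q4, Q5, Q6, Q7, Q8, Q9, Q10, Q11} — every element is covered.
Only C7 contains Q8, so C7 is forced; the remaining 7 elements need at least 3 more groups (each remaining group adds at most 3) — so at least 4 groups are needed, and 4 is optimal.

4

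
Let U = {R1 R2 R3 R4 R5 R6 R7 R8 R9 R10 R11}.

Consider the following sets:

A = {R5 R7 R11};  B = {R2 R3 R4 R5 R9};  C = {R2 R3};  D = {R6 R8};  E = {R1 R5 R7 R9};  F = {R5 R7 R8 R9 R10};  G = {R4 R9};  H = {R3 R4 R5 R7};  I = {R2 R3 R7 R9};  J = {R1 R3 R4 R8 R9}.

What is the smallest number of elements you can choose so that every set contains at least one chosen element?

4

T = {R3, R4, R5, R8} meets every set (each contains at least one member of T), and |T| = 4.
The sets A, C, D, G are pairwise disjoint, so any hitting set needs a separate element for each — at least 4. Hence 4 is optimal.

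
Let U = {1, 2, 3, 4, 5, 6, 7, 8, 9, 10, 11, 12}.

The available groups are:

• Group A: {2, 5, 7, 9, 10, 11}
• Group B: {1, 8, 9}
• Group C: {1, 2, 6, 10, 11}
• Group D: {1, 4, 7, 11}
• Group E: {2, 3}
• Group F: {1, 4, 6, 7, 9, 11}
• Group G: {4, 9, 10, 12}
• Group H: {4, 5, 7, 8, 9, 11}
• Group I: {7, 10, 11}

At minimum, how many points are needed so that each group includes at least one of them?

Take T = {3, 9, 11}. Each listed group contains at least one of these, so T is a hitting set of size 3.
The groups B, E, I are pairwise disjoint, so any hitting set needs a separate point for each — at least 3. Hence 3 is optimal.

3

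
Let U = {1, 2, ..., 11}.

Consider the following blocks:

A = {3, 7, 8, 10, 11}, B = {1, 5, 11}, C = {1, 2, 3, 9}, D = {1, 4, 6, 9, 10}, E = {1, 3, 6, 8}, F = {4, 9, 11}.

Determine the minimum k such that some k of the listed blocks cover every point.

Take {A, B, C, D}. Their union is {1, 2, 3, 4, 5, 6, 7, 8, 9, 10, 11}, which is all 11 points.
No 3 of the 6 blocks cover everything (all 20 combinations miss at least one point), so 4 is optimal.

4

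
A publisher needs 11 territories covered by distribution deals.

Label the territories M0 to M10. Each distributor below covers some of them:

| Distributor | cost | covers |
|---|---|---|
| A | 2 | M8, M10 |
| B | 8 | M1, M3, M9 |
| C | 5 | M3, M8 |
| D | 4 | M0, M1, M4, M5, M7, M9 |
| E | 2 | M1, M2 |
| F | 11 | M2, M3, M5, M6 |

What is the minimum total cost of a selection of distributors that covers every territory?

17

A, D, F together cover every territory (A ∪ D ∪ F = {M0, M1, M2, M3, M4, M5, M6, M7, M8, M9, M10}); total cost 2 + 4 + 11 = 17.
The greedy pick D, A, E, C, F costs 24; no covering selection beats 17.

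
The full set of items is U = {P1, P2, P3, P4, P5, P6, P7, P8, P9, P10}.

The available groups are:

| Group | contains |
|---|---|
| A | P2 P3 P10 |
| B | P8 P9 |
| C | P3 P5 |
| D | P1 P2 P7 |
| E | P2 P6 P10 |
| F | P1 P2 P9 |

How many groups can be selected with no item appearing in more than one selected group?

3

B, C, D are pairwise disjoint (B={P8,P9}; C={P3,P5}; D={P1,P2,P7}).
Every remaining group overlaps one of these, and no 4 of the listed groups are pairwise disjoint, so 3 is the maximum.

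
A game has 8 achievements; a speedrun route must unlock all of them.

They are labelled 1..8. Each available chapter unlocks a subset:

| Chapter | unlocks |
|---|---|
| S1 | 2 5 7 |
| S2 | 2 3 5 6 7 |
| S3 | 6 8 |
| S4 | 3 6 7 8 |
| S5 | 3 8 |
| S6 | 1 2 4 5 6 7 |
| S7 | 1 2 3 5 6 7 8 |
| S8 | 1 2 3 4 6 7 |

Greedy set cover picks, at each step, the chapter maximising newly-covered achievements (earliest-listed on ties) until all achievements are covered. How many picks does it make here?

2

Greedy: pick S7 (covers 7 new) → pick S6 (covers 1 new). Total picks: 2.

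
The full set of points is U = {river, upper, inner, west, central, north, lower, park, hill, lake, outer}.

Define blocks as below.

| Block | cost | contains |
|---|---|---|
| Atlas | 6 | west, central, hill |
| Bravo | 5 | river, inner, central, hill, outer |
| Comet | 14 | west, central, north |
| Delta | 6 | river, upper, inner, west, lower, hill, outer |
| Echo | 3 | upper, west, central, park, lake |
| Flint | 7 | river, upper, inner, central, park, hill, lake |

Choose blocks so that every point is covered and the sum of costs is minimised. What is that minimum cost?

23

Comet, Delta, Echo together cover every point (Comet ∪ Delta ∪ Echo = {river, upper, inner, west, central, north, lower, park, hill, lake, outer}); total cost 14 + 6 + 3 = 23.
No covering selection has total cost below 23.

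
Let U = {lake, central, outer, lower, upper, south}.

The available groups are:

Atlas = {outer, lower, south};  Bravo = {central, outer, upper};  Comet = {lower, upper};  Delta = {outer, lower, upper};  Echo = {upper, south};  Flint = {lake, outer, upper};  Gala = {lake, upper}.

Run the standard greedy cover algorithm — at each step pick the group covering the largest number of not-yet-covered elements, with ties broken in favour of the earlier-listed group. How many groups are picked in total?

3

Greedy: pick Atlas (covers 3 new) → pick Bravo (covers 2 new) → pick Flint (covers 1 new). Total picks: 3.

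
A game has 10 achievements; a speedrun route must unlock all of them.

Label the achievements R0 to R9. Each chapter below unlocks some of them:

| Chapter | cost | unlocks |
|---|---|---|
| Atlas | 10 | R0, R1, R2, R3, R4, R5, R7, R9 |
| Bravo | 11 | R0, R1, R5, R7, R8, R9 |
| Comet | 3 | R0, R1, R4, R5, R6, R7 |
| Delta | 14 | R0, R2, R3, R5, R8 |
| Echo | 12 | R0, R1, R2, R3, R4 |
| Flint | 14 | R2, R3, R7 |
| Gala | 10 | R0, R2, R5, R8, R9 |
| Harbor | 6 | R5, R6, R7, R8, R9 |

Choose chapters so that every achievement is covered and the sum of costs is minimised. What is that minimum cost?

Atlas, Harbor together cover every achievement (Atlas ∪ Harbor = {R0, R1, R2, R3, R4, R5, R6, R7, R8, R9}); total cost 10 + 6 = 16.
The greedy pick Comet, Harbor, Atlas costs 19; no covering selection beats 16.

16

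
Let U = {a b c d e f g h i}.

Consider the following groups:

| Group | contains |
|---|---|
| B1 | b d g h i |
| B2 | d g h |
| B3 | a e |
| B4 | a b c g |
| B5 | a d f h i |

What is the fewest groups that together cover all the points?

B3, B4, and B5 cover everything between them: the union {a, b, c, d, e, f, g, h, i} is all of U.
Only B4 contains c, so B4 is forced; the remaining 5 points need at least 2 more groups (each remaining group adds at most 4) — so at least 3 groups are needed, and 3 is optimal.

3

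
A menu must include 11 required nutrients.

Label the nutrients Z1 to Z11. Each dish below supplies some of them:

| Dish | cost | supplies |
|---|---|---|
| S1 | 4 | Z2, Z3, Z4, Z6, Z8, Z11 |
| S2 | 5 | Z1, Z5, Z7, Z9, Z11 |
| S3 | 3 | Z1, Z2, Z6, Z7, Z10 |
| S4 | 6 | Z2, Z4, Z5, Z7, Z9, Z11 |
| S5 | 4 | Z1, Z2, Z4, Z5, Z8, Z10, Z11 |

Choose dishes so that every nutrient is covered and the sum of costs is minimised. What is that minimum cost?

S1, S2, S3 together cover every nutrient (S1 ∪ S2 ∪ S3 = {Z1, Z2, Z3, Z4, Z5, Z6, Z7, Z8, Z9, Z10, Z11}); total cost 4 + 5 + 3 = 12.
The greedy pick S5, S3, S1, S2 costs 16; no covering selection beats 12.

12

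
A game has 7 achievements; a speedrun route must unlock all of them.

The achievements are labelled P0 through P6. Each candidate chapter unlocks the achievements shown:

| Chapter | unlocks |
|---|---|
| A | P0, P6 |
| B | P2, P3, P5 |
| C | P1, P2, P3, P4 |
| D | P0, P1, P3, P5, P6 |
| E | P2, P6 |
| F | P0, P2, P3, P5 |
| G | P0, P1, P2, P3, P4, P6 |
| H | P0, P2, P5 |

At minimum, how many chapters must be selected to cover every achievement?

2

Take {G, H}. Their union is {P0, P1, P2, P3, P4, P5, P6}, which is all 7 achievements.
No single chapter has all 7 achievements (the largest, G, has 6), so 2 is optimal.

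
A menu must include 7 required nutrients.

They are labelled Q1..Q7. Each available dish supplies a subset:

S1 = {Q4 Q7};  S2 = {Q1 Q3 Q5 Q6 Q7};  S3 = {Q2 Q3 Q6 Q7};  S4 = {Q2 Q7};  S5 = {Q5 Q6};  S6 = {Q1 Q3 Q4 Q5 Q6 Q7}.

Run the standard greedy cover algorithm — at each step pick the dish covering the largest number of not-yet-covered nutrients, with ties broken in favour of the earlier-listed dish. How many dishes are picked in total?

Greedy: pick S6 (covers 6 new) → pick S3 (covers 1 new). Total picks: 2.

2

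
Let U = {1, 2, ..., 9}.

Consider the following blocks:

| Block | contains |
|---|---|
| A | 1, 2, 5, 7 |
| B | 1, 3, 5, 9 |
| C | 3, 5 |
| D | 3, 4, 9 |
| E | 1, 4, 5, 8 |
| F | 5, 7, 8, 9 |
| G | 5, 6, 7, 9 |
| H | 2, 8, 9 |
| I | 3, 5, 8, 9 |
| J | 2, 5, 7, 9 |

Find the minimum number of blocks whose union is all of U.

4

A, D, G, and H cover everything between them: the union {1, 2, 3, 4, 5, 6, 7, 8, 9} is all of U.
No 3 of the 10 blocks cover everything (all 120 combinations miss at least one item), so 4 is optimal.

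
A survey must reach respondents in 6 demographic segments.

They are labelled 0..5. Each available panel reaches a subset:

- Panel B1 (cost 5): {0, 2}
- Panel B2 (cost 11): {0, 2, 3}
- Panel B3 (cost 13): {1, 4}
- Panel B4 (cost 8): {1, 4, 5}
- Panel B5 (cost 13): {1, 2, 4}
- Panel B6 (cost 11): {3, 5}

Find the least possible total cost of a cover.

B2, B4 together cover every segment (B2 ∪ B4 = {0, 1, 2, 3, 4, 5}); total cost 11 + 8 = 19.
The greedy pick B1, B4, B2 costs 24; no covering selection beats 19.

19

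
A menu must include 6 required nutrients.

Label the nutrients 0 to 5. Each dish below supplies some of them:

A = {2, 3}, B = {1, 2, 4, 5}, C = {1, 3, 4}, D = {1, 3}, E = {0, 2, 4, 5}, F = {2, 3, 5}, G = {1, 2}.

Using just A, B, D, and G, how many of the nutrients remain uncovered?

1

Union of A, B, D, G = {1, 2, 3, 4, 5}.
Not covered: 0 — 1 nutrient.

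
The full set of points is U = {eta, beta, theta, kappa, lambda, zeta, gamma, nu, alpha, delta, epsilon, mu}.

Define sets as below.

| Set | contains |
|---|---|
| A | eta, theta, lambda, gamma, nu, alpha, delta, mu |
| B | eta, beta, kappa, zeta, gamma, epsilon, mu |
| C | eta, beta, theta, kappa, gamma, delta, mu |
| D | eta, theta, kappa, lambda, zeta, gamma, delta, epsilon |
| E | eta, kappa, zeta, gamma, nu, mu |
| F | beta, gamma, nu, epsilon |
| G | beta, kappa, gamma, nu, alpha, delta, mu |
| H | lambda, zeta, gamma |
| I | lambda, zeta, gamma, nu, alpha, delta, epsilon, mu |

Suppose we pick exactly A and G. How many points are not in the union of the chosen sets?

Union of A, G = {eta, beta, theta, kappa, lambda, gamma, nu, alpha, delta, mu}.
Not covered: zeta, epsilon — 2 points.

2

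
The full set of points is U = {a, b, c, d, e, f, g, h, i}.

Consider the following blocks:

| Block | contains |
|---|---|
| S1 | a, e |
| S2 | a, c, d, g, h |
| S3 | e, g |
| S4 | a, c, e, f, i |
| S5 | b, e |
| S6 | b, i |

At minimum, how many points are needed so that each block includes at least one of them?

3

Take T = {b, c, e}. Each listed block contains at least one of these, so T is a hitting set of size 3.
No choice of 2 points meets every block, so 3 is the minimum.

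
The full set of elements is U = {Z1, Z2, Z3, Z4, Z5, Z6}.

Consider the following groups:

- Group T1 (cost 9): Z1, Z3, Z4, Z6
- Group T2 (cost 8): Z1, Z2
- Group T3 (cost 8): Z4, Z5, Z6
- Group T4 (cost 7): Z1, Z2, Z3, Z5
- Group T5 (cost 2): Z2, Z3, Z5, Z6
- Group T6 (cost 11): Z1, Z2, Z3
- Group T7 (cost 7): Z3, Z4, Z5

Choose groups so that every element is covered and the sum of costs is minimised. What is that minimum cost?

T1, T5 together cover every element (T1 ∪ T5 = {Z1, Z2, Z3, Z4, Z5, Z6}); total cost 9 + 2 = 11.
No covering selection has total cost below 11.

11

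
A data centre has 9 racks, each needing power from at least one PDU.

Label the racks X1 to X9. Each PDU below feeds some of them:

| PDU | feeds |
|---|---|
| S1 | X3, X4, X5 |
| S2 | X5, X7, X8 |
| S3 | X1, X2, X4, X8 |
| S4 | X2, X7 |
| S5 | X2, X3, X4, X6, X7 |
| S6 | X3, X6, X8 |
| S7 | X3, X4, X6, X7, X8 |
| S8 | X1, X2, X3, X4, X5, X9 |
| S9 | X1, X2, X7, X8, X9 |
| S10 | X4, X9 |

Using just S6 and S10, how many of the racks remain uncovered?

Union of S6, S10 = {X3, X4, X6, X8, X9}.
Not covered: X1, X2, X5, X7 — 4 racks.

4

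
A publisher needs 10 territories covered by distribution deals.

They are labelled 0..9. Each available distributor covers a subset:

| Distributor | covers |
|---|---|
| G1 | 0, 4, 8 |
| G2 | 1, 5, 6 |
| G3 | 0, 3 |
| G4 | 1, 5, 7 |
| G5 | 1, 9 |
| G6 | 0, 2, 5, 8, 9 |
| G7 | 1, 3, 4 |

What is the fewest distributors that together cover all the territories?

4

Take {G2, G4, G6, G7}. Their union is {0, 1, 2, 3, 4, 5, 6, 7, 8, 9}, which is all 10 territories.
No 3 of the 7 distributors cover everything (all 35 combinations miss at least one territory), so 4 is optimal.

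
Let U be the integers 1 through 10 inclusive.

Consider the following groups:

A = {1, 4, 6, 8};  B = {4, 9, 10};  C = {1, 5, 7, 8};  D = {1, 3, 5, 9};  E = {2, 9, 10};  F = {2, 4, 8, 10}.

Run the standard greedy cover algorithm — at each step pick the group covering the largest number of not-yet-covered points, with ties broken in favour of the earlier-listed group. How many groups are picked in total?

Greedy: pick A (covers 4 new) → pick D (covers 3 new) → pick E (covers 2 new) → pick C (covers 1 new). Total picks: 4.

4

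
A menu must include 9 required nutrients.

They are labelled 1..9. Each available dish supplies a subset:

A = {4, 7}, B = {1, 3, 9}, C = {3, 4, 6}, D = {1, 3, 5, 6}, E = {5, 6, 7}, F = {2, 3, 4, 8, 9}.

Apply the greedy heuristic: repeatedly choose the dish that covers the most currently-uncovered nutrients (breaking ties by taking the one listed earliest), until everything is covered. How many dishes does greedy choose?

3

Greedy: pick F (covers 5 new) → pick D (covers 3 new) → pick A (covers 1 new). Total picks: 3.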